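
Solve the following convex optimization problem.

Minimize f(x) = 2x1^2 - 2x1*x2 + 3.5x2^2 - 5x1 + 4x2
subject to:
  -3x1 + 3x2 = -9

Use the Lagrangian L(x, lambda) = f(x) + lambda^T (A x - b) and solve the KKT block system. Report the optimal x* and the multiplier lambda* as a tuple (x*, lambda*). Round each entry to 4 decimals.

Form the Lagrangian:
  L(x, lambda) = (1/2) x^T Q x + c^T x + lambda^T (A x - b)
Stationarity (grad_x L = 0): Q x + c + A^T lambda = 0.
Primal feasibility: A x = b.

This gives the KKT block system:
  [ Q   A^T ] [ x     ]   [-c ]
  [ A    0  ] [ lambda ] = [ b ]

Solving the linear system:
  x*      = (2.2857, -0.7143)
  lambda* = (1.8571)
  f(x*)   = 1.2143

x* = (2.2857, -0.7143), lambda* = (1.8571)


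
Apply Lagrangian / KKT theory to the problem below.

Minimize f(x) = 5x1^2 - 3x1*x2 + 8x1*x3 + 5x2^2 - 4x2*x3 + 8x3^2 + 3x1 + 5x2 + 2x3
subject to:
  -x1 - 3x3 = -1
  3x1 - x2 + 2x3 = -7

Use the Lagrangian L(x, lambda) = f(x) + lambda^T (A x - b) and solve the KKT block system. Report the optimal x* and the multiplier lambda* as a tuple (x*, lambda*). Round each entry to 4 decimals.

Form the Lagrangian:
  L(x, lambda) = (1/2) x^T Q x + c^T x + lambda^T (A x - b)
Stationarity (grad_x L = 0): Q x + c + A^T lambda = 0.
Primal feasibility: A x = b.

This gives the KKT block system:
  [ Q   A^T ] [ x     ]   [-c ]
  [ A    0  ] [ lambda ] = [ b ]

Solving the linear system:
  x*      = (-3.3494, -0.1485, 1.4498)
  lambda* = (4.841, 7.7636)
  f(x*)   = 25.6475

x* = (-3.3494, -0.1485, 1.4498), lambda* = (4.841, 7.7636)


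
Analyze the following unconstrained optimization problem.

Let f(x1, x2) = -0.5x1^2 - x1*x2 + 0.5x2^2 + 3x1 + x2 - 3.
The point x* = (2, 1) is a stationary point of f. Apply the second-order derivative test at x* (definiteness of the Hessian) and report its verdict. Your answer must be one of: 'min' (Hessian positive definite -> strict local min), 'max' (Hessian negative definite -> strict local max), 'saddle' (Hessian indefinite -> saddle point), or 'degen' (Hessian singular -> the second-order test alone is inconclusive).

Compute the Hessian H = grad^2 f:
  H = [[-1, -1], [-1, 1]]
Verify stationarity: grad f(x*) = H x* + g = (0, 0).
Eigenvalues of H: -1.4142, 1.4142.
Eigenvalues have mixed signs, so H is indefinite -> x* is a saddle point.

saddle


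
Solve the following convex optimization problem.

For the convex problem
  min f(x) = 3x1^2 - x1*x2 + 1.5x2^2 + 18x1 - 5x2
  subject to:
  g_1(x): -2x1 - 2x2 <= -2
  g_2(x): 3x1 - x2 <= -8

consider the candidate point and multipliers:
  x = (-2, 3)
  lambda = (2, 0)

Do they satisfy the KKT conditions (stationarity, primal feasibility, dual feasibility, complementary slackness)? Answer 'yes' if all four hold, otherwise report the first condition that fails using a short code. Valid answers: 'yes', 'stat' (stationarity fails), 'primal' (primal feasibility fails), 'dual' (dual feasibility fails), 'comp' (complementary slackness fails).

Gradient of f: grad f(x) = Q x + c = (3, 6)
Constraint values g_i(x) = a_i^T x - b_i:
  g_1((-2, 3)) = 0
  g_2((-2, 3)) = -1
Stationarity residual: grad f(x) + sum_i lambda_i a_i = (-1, 2)
  -> stationarity FAILS
Primal feasibility (all g_i <= 0): OK
Dual feasibility (all lambda_i >= 0): OK
Complementary slackness (lambda_i * g_i(x) = 0 for all i): OK

Verdict: the first failing condition is stationarity -> stat.

stat


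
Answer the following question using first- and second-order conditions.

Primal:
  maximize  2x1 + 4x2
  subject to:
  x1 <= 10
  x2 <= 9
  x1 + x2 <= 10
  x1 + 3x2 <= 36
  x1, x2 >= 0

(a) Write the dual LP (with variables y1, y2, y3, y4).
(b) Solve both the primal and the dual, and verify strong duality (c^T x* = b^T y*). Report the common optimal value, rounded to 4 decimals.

The standard primal-dual pair for 'max c^T x s.t. A x <= b, x >= 0' is:
  Dual:  min b^T y  s.t.  A^T y >= c,  y >= 0.

So the dual LP is:
  minimize  10y1 + 9y2 + 10y3 + 36y4
  subject to:
    y1 + y3 + y4 >= 2
    y2 + y3 + 3y4 >= 4
    y1, y2, y3, y4 >= 0

Solving the primal: x* = (1, 9).
  primal value c^T x* = 38.
Solving the dual: y* = (0, 2, 2, 0).
  dual value b^T y* = 38.
Strong duality: c^T x* = b^T y*. Confirmed.

38


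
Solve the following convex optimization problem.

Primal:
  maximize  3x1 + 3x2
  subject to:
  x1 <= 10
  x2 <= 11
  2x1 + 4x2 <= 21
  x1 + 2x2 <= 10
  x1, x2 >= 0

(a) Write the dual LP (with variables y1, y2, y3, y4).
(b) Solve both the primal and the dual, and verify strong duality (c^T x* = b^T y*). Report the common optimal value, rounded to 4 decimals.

The standard primal-dual pair for 'max c^T x s.t. A x <= b, x >= 0' is:
  Dual:  min b^T y  s.t.  A^T y >= c,  y >= 0.

So the dual LP is:
  minimize  10y1 + 11y2 + 21y3 + 10y4
  subject to:
    y1 + 2y3 + y4 >= 3
    y2 + 4y3 + 2y4 >= 3
    y1, y2, y3, y4 >= 0

Solving the primal: x* = (10, 0).
  primal value c^T x* = 30.
Solving the dual: y* = (1.5, 0, 0, 1.5).
  dual value b^T y* = 30.
Strong duality: c^T x* = b^T y*. Confirmed.

30


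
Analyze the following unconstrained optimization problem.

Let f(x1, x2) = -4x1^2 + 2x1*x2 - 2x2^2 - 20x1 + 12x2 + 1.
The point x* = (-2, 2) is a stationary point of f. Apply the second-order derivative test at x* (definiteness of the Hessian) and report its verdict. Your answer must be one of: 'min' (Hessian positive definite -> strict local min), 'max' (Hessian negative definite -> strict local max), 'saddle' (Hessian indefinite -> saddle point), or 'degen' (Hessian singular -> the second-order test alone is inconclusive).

Compute the Hessian H = grad^2 f:
  H = [[-8, 2], [2, -4]]
Verify stationarity: grad f(x*) = H x* + g = (0, 0).
Eigenvalues of H: -8.8284, -3.1716.
Both eigenvalues < 0, so H is negative definite -> x* is a strict local max.

max


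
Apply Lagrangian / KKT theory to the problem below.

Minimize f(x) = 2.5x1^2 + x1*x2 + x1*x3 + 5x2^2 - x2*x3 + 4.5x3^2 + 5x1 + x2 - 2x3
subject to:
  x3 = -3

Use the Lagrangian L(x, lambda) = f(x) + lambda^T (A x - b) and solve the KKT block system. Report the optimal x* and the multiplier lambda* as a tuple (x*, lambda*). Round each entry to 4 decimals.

Form the Lagrangian:
  L(x, lambda) = (1/2) x^T Q x + c^T x + lambda^T (A x - b)
Stationarity (grad_x L = 0): Q x + c + A^T lambda = 0.
Primal feasibility: A x = b.

This gives the KKT block system:
  [ Q   A^T ] [ x     ]   [-c ]
  [ A    0  ] [ lambda ] = [ b ]

Solving the linear system:
  x*      = (-0.3265, -0.3673, -3)
  lambda* = (28.9592)
  f(x*)   = 45.4388

x* = (-0.3265, -0.3673, -3), lambda* = (28.9592)


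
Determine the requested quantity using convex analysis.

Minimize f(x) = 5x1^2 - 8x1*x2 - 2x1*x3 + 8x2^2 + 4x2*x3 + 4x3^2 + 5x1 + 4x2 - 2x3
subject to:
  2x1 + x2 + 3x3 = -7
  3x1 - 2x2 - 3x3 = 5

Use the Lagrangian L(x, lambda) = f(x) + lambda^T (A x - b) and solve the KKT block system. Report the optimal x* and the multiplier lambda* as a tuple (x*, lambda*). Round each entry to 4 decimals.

Form the Lagrangian:
  L(x, lambda) = (1/2) x^T Q x + c^T x + lambda^T (A x - b)
Stationarity (grad_x L = 0): Q x + c + A^T lambda = 0.
Primal feasibility: A x = b.

This gives the KKT block system:
  [ Q   A^T ] [ x     ]   [-c ]
  [ A    0  ] [ lambda ] = [ b ]

Solving the linear system:
  x*      = (-0.5422, -0.7111, -1.7348)
  lambda* = (1.7805, -4.099)
  f(x*)   = 15.4365

x* = (-0.5422, -0.7111, -1.7348), lambda* = (1.7805, -4.099)


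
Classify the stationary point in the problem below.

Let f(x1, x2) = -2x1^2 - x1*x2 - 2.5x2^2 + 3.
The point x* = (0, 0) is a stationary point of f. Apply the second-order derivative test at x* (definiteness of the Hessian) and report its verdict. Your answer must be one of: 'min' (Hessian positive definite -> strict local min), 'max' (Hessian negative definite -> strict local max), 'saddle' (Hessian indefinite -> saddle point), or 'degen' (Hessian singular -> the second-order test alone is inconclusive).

Compute the Hessian H = grad^2 f:
  H = [[-4, -1], [-1, -5]]
Verify stationarity: grad f(x*) = H x* + g = (0, 0).
Eigenvalues of H: -5.618, -3.382.
Both eigenvalues < 0, so H is negative definite -> x* is a strict local max.

max


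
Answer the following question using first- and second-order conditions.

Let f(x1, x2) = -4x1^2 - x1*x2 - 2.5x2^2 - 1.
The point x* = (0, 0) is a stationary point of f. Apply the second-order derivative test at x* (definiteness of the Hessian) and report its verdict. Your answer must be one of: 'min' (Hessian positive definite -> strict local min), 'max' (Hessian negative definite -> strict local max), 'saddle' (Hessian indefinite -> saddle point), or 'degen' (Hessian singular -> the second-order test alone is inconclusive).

Compute the Hessian H = grad^2 f:
  H = [[-8, -1], [-1, -5]]
Verify stationarity: grad f(x*) = H x* + g = (0, 0).
Eigenvalues of H: -8.3028, -4.6972.
Both eigenvalues < 0, so H is negative definite -> x* is a strict local max.

max


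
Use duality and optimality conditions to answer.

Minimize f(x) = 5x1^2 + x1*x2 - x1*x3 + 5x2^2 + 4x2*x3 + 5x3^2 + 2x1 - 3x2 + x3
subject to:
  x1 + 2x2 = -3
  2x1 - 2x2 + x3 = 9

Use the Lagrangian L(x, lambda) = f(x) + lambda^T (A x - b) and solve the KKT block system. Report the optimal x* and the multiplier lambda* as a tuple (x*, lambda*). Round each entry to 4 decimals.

Form the Lagrangian:
  L(x, lambda) = (1/2) x^T Q x + c^T x + lambda^T (A x - b)
Stationarity (grad_x L = 0): Q x + c + A^T lambda = 0.
Primal feasibility: A x = b.

This gives the KKT block system:
  [ Q   A^T ] [ x     ]   [-c ]
  [ A    0  ] [ lambda ] = [ b ]

Solving the linear system:
  x*      = (1.4519, -2.2259, 1.6444)
  lambda* = (1.5272, -7.0879)
  f(x*)   = 39.7992

x* = (1.4519, -2.2259, 1.6444), lambda* = (1.5272, -7.0879)


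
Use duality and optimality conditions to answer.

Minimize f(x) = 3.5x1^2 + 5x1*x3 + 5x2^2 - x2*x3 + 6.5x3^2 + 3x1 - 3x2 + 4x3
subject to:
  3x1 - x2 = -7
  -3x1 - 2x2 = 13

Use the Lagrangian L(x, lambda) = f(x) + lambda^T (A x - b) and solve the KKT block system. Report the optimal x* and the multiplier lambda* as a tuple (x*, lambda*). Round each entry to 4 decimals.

Form the Lagrangian:
  L(x, lambda) = (1/2) x^T Q x + c^T x + lambda^T (A x - b)
Stationarity (grad_x L = 0): Q x + c + A^T lambda = 0.
Primal feasibility: A x = b.

This gives the KKT block system:
  [ Q   A^T ] [ x     ]   [-c ]
  [ A    0  ] [ lambda ] = [ b ]

Solving the linear system:
  x*      = (-3, -2, 0.6923)
  lambda* = (-4.6667, -9.5128)
  f(x*)   = 45.3846

x* = (-3, -2, 0.6923), lambda* = (-4.6667, -9.5128)


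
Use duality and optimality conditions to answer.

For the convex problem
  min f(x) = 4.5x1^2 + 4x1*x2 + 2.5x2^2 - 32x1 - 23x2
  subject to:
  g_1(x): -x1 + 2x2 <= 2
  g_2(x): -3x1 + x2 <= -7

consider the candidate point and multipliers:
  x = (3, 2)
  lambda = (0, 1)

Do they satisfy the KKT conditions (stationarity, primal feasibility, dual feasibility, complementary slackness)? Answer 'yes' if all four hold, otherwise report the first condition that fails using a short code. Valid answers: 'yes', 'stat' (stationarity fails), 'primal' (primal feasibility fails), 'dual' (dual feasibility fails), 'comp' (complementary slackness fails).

Gradient of f: grad f(x) = Q x + c = (3, -1)
Constraint values g_i(x) = a_i^T x - b_i:
  g_1((3, 2)) = -1
  g_2((3, 2)) = 0
Stationarity residual: grad f(x) + sum_i lambda_i a_i = (0, 0)
  -> stationarity OK
Primal feasibility (all g_i <= 0): OK
Dual feasibility (all lambda_i >= 0): OK
Complementary slackness (lambda_i * g_i(x) = 0 for all i): OK

Verdict: yes, KKT holds.

yes


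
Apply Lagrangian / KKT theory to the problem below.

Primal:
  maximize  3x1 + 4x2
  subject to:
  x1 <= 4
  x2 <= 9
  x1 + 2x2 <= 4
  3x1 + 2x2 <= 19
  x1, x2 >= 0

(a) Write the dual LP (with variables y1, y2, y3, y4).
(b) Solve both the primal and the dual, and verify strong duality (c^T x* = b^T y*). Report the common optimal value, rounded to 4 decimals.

The standard primal-dual pair for 'max c^T x s.t. A x <= b, x >= 0' is:
  Dual:  min b^T y  s.t.  A^T y >= c,  y >= 0.

So the dual LP is:
  minimize  4y1 + 9y2 + 4y3 + 19y4
  subject to:
    y1 + y3 + 3y4 >= 3
    y2 + 2y3 + 2y4 >= 4
    y1, y2, y3, y4 >= 0

Solving the primal: x* = (4, 0).
  primal value c^T x* = 12.
Solving the dual: y* = (1, 0, 2, 0).
  dual value b^T y* = 12.
Strong duality: c^T x* = b^T y*. Confirmed.

12


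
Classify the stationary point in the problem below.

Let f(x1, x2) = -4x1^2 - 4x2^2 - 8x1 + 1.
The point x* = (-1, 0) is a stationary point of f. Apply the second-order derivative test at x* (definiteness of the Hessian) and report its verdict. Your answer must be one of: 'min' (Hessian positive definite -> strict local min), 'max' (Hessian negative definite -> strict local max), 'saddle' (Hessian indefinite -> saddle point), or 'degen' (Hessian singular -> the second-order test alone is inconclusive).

Compute the Hessian H = grad^2 f:
  H = [[-8, 0], [0, -8]]
Verify stationarity: grad f(x*) = H x* + g = (0, 0).
Eigenvalues of H: -8, -8.
Both eigenvalues < 0, so H is negative definite -> x* is a strict local max.

max


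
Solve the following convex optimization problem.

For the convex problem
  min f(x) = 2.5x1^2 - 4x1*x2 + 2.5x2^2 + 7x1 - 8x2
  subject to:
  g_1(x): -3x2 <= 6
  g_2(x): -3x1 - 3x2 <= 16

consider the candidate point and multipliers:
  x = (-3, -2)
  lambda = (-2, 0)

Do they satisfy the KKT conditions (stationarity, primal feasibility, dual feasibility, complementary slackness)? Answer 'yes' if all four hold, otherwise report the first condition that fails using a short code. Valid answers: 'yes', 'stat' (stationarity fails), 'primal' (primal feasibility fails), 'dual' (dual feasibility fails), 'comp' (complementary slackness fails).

Gradient of f: grad f(x) = Q x + c = (0, -6)
Constraint values g_i(x) = a_i^T x - b_i:
  g_1((-3, -2)) = 0
  g_2((-3, -2)) = -1
Stationarity residual: grad f(x) + sum_i lambda_i a_i = (0, 0)
  -> stationarity OK
Primal feasibility (all g_i <= 0): OK
Dual feasibility (all lambda_i >= 0): FAILS
Complementary slackness (lambda_i * g_i(x) = 0 for all i): OK

Verdict: the first failing condition is dual_feasibility -> dual.

dual


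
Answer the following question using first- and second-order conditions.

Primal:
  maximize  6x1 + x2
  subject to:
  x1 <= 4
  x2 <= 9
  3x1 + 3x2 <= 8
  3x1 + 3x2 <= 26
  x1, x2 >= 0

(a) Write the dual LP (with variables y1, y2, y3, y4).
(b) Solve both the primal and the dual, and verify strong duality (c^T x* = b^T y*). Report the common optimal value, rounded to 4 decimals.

The standard primal-dual pair for 'max c^T x s.t. A x <= b, x >= 0' is:
  Dual:  min b^T y  s.t.  A^T y >= c,  y >= 0.

So the dual LP is:
  minimize  4y1 + 9y2 + 8y3 + 26y4
  subject to:
    y1 + 3y3 + 3y4 >= 6
    y2 + 3y3 + 3y4 >= 1
    y1, y2, y3, y4 >= 0

Solving the primal: x* = (2.6667, 0).
  primal value c^T x* = 16.
Solving the dual: y* = (0, 0, 2, 0).
  dual value b^T y* = 16.
Strong duality: c^T x* = b^T y*. Confirmed.

16


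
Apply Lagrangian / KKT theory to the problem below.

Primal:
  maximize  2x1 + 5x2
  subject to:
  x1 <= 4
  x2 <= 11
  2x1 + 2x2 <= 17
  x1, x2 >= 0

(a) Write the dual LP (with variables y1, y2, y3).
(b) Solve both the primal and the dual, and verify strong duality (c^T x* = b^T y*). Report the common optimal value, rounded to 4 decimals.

The standard primal-dual pair for 'max c^T x s.t. A x <= b, x >= 0' is:
  Dual:  min b^T y  s.t.  A^T y >= c,  y >= 0.

So the dual LP is:
  minimize  4y1 + 11y2 + 17y3
  subject to:
    y1 + 2y3 >= 2
    y2 + 2y3 >= 5
    y1, y2, y3 >= 0

Solving the primal: x* = (0, 8.5).
  primal value c^T x* = 42.5.
Solving the dual: y* = (0, 0, 2.5).
  dual value b^T y* = 42.5.
Strong duality: c^T x* = b^T y*. Confirmed.

42.5


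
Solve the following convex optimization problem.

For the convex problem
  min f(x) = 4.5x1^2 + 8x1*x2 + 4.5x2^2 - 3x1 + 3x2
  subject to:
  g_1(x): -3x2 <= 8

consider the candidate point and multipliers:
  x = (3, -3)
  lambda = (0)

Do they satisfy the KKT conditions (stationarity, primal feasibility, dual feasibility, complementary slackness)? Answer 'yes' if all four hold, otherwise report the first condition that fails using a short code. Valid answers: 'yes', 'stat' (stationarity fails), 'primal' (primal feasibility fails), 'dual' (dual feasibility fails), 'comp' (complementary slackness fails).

Gradient of f: grad f(x) = Q x + c = (0, 0)
Constraint values g_i(x) = a_i^T x - b_i:
  g_1((3, -3)) = 1
Stationarity residual: grad f(x) + sum_i lambda_i a_i = (0, 0)
  -> stationarity OK
Primal feasibility (all g_i <= 0): FAILS
Dual feasibility (all lambda_i >= 0): OK
Complementary slackness (lambda_i * g_i(x) = 0 for all i): OK

Verdict: the first failing condition is primal_feasibility -> primal.

primal


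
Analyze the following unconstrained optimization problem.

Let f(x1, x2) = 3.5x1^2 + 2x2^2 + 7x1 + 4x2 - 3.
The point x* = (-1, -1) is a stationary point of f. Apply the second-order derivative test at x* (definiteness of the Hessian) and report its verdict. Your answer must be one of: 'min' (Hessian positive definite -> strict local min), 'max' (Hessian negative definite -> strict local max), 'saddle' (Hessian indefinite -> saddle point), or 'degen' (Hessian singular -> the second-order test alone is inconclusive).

Compute the Hessian H = grad^2 f:
  H = [[7, 0], [0, 4]]
Verify stationarity: grad f(x*) = H x* + g = (0, 0).
Eigenvalues of H: 4, 7.
Both eigenvalues > 0, so H is positive definite -> x* is a strict local min.

min


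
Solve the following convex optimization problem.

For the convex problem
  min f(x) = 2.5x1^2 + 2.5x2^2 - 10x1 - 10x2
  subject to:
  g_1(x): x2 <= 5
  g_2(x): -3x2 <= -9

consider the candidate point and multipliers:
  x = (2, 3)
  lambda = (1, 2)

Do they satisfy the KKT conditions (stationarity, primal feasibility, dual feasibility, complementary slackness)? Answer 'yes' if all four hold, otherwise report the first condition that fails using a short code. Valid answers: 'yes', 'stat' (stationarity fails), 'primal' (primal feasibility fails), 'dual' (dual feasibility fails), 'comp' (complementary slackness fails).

Gradient of f: grad f(x) = Q x + c = (0, 5)
Constraint values g_i(x) = a_i^T x - b_i:
  g_1((2, 3)) = -2
  g_2((2, 3)) = 0
Stationarity residual: grad f(x) + sum_i lambda_i a_i = (0, 0)
  -> stationarity OK
Primal feasibility (all g_i <= 0): OK
Dual feasibility (all lambda_i >= 0): OK
Complementary slackness (lambda_i * g_i(x) = 0 for all i): FAILS

Verdict: the first failing condition is complementary_slackness -> comp.

comp


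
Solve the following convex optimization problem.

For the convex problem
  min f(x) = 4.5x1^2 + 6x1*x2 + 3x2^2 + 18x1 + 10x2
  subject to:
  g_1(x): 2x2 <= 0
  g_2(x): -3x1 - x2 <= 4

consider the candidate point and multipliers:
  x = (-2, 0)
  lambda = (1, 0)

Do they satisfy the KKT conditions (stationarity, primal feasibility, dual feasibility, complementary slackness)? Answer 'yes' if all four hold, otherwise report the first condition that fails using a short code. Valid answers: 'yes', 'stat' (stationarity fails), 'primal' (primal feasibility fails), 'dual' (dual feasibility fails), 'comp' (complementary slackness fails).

Gradient of f: grad f(x) = Q x + c = (0, -2)
Constraint values g_i(x) = a_i^T x - b_i:
  g_1((-2, 0)) = 0
  g_2((-2, 0)) = 2
Stationarity residual: grad f(x) + sum_i lambda_i a_i = (0, 0)
  -> stationarity OK
Primal feasibility (all g_i <= 0): FAILS
Dual feasibility (all lambda_i >= 0): OK
Complementary slackness (lambda_i * g_i(x) = 0 for all i): OK

Verdict: the first failing condition is primal_feasibility -> primal.

primal


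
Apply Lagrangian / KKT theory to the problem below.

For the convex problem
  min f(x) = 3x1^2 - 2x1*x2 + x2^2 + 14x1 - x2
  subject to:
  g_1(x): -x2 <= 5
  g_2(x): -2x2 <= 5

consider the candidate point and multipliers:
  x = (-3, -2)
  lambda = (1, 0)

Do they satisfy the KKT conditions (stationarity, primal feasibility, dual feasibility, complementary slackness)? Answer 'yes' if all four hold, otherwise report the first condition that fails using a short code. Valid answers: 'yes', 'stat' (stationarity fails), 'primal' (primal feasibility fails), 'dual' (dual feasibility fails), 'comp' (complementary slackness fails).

Gradient of f: grad f(x) = Q x + c = (0, 1)
Constraint values g_i(x) = a_i^T x - b_i:
  g_1((-3, -2)) = -3
  g_2((-3, -2)) = -1
Stationarity residual: grad f(x) + sum_i lambda_i a_i = (0, 0)
  -> stationarity OK
Primal feasibility (all g_i <= 0): OK
Dual feasibility (all lambda_i >= 0): OK
Complementary slackness (lambda_i * g_i(x) = 0 for all i): FAILS

Verdict: the first failing condition is complementary_slackness -> comp.

comp


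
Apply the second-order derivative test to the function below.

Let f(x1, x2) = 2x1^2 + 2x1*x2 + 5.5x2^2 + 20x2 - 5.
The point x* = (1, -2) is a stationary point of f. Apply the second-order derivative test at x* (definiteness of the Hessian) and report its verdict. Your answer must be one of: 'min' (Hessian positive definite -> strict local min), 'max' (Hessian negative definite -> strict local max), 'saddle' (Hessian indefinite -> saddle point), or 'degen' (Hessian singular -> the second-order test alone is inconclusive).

Compute the Hessian H = grad^2 f:
  H = [[4, 2], [2, 11]]
Verify stationarity: grad f(x*) = H x* + g = (0, 0).
Eigenvalues of H: 3.4689, 11.5311.
Both eigenvalues > 0, so H is positive definite -> x* is a strict local min.

min


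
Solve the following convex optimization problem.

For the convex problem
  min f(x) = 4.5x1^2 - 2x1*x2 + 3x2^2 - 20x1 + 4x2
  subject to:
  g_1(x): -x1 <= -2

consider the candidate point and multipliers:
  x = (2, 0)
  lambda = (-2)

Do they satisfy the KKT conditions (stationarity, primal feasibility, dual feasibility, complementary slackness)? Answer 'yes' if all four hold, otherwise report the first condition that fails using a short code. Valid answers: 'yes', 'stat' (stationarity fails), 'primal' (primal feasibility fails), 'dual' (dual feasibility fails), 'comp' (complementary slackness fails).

Gradient of f: grad f(x) = Q x + c = (-2, 0)
Constraint values g_i(x) = a_i^T x - b_i:
  g_1((2, 0)) = 0
Stationarity residual: grad f(x) + sum_i lambda_i a_i = (0, 0)
  -> stationarity OK
Primal feasibility (all g_i <= 0): OK
Dual feasibility (all lambda_i >= 0): FAILS
Complementary slackness (lambda_i * g_i(x) = 0 for all i): OK

Verdict: the first failing condition is dual_feasibility -> dual.

dual


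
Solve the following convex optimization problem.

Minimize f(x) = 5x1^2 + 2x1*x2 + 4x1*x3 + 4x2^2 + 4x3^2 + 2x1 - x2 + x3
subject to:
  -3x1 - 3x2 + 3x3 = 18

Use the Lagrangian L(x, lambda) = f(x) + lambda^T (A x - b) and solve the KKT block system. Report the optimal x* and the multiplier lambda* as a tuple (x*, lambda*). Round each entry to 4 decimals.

Form the Lagrangian:
  L(x, lambda) = (1/2) x^T Q x + c^T x + lambda^T (A x - b)
Stationarity (grad_x L = 0): Q x + c + A^T lambda = 0.
Primal feasibility: A x = b.

This gives the KKT block system:
  [ Q   A^T ] [ x     ]   [-c ]
  [ A    0  ] [ lambda ] = [ b ]

Solving the linear system:
  x*      = (-2.4, -0.9, 2.7)
  lambda* = (-4.3333)
  f(x*)   = 38.4

x* = (-2.4, -0.9, 2.7), lambda* = (-4.3333)


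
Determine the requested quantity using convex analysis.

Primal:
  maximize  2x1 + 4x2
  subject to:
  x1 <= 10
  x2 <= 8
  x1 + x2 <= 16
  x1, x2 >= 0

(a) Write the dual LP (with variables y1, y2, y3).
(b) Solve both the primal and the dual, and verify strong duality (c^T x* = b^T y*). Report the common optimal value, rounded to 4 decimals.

The standard primal-dual pair for 'max c^T x s.t. A x <= b, x >= 0' is:
  Dual:  min b^T y  s.t.  A^T y >= c,  y >= 0.

So the dual LP is:
  minimize  10y1 + 8y2 + 16y3
  subject to:
    y1 + y3 >= 2
    y2 + y3 >= 4
    y1, y2, y3 >= 0

Solving the primal: x* = (8, 8).
  primal value c^T x* = 48.
Solving the dual: y* = (0, 2, 2).
  dual value b^T y* = 48.
Strong duality: c^T x* = b^T y*. Confirmed.

48


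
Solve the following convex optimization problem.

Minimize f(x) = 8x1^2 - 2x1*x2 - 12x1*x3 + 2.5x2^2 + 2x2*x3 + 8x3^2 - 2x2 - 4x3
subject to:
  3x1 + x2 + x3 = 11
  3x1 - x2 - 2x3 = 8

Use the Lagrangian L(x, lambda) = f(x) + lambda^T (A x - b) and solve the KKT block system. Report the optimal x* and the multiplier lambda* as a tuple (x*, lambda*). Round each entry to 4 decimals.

Form the Lagrangian:
  L(x, lambda) = (1/2) x^T Q x + c^T x + lambda^T (A x - b)
Stationarity (grad_x L = 0): Q x + c + A^T lambda = 0.
Primal feasibility: A x = b.

This gives the KKT block system:
  [ Q   A^T ] [ x     ]   [-c ]
  [ A    0  ] [ lambda ] = [ b ]

Solving the linear system:
  x*      = (3.4324, -0.8915, 1.5944)
  lambda* = (-1.1947, -11.3284)
  f(x*)   = 49.5869

x* = (3.4324, -0.8915, 1.5944), lambda* = (-1.1947, -11.3284)


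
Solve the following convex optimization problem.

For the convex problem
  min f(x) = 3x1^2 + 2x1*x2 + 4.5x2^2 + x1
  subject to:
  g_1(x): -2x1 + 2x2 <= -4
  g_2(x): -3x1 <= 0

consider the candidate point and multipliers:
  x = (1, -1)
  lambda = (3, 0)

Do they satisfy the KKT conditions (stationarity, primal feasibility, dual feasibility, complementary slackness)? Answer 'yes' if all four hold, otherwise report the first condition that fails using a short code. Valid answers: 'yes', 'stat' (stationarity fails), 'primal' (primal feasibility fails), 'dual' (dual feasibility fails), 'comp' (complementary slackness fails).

Gradient of f: grad f(x) = Q x + c = (5, -7)
Constraint values g_i(x) = a_i^T x - b_i:
  g_1((1, -1)) = 0
  g_2((1, -1)) = -3
Stationarity residual: grad f(x) + sum_i lambda_i a_i = (-1, -1)
  -> stationarity FAILS
Primal feasibility (all g_i <= 0): OK
Dual feasibility (all lambda_i >= 0): OK
Complementary slackness (lambda_i * g_i(x) = 0 for all i): OK

Verdict: the first failing condition is stationarity -> stat.

stat


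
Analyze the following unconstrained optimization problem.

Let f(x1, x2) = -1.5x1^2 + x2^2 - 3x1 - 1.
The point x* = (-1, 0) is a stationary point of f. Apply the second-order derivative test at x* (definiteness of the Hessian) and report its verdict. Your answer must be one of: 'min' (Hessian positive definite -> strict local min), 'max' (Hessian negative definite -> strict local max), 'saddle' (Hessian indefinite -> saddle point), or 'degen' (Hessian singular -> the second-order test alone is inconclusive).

Compute the Hessian H = grad^2 f:
  H = [[-3, 0], [0, 2]]
Verify stationarity: grad f(x*) = H x* + g = (0, 0).
Eigenvalues of H: -3, 2.
Eigenvalues have mixed signs, so H is indefinite -> x* is a saddle point.

saddle


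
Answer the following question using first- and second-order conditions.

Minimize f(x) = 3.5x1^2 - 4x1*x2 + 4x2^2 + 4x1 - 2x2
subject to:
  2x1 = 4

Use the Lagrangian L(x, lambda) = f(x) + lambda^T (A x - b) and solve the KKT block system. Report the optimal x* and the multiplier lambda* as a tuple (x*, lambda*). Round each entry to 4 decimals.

Form the Lagrangian:
  L(x, lambda) = (1/2) x^T Q x + c^T x + lambda^T (A x - b)
Stationarity (grad_x L = 0): Q x + c + A^T lambda = 0.
Primal feasibility: A x = b.

This gives the KKT block system:
  [ Q   A^T ] [ x     ]   [-c ]
  [ A    0  ] [ lambda ] = [ b ]

Solving the linear system:
  x*      = (2, 1.25)
  lambda* = (-6.5)
  f(x*)   = 15.75

x* = (2, 1.25), lambda* = (-6.5)


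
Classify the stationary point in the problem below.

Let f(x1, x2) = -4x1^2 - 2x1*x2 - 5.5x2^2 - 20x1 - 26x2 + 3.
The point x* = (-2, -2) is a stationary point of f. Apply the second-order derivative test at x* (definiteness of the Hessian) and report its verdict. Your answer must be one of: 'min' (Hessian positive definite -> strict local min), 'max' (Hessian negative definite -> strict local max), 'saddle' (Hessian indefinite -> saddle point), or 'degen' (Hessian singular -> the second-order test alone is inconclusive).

Compute the Hessian H = grad^2 f:
  H = [[-8, -2], [-2, -11]]
Verify stationarity: grad f(x*) = H x* + g = (0, 0).
Eigenvalues of H: -12, -7.
Both eigenvalues < 0, so H is negative definite -> x* is a strict local max.

max


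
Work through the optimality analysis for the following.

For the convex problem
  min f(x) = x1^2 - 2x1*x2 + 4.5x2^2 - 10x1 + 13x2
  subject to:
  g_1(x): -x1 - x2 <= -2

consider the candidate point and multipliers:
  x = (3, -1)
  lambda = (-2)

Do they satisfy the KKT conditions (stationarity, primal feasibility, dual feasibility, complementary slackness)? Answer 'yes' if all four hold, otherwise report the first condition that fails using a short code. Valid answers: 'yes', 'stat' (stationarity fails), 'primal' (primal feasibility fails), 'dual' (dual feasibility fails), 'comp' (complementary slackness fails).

Gradient of f: grad f(x) = Q x + c = (-2, -2)
Constraint values g_i(x) = a_i^T x - b_i:
  g_1((3, -1)) = 0
Stationarity residual: grad f(x) + sum_i lambda_i a_i = (0, 0)
  -> stationarity OK
Primal feasibility (all g_i <= 0): OK
Dual feasibility (all lambda_i >= 0): FAILS
Complementary slackness (lambda_i * g_i(x) = 0 for all i): OK

Verdict: the first failing condition is dual_feasibility -> dual.

dual


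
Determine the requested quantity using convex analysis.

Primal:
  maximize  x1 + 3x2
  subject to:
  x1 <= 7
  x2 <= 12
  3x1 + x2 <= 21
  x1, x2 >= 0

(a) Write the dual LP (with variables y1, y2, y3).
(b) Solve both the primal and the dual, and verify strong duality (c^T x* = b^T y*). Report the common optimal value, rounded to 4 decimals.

The standard primal-dual pair for 'max c^T x s.t. A x <= b, x >= 0' is:
  Dual:  min b^T y  s.t.  A^T y >= c,  y >= 0.

So the dual LP is:
  minimize  7y1 + 12y2 + 21y3
  subject to:
    y1 + 3y3 >= 1
    y2 + y3 >= 3
    y1, y2, y3 >= 0

Solving the primal: x* = (3, 12).
  primal value c^T x* = 39.
Solving the dual: y* = (0, 2.6667, 0.3333).
  dual value b^T y* = 39.
Strong duality: c^T x* = b^T y*. Confirmed.

39


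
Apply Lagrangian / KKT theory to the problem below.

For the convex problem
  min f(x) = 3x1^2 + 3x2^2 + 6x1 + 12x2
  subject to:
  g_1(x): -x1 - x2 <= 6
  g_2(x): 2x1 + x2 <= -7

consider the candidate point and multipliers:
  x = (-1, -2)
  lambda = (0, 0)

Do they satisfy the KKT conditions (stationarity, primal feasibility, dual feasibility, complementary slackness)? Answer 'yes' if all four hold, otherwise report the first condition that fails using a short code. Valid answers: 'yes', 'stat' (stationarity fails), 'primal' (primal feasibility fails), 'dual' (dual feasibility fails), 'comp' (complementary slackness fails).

Gradient of f: grad f(x) = Q x + c = (0, 0)
Constraint values g_i(x) = a_i^T x - b_i:
  g_1((-1, -2)) = -3
  g_2((-1, -2)) = 3
Stationarity residual: grad f(x) + sum_i lambda_i a_i = (0, 0)
  -> stationarity OK
Primal feasibility (all g_i <= 0): FAILS
Dual feasibility (all lambda_i >= 0): OK
Complementary slackness (lambda_i * g_i(x) = 0 for all i): OK

Verdict: the first failing condition is primal_feasibility -> primal.

primal


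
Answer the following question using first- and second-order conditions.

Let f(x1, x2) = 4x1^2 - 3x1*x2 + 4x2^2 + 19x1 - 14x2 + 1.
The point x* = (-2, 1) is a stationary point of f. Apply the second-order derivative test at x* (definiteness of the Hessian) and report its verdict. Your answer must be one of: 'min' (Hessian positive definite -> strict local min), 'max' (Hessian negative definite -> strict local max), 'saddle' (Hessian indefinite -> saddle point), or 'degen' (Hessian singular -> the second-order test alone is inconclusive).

Compute the Hessian H = grad^2 f:
  H = [[8, -3], [-3, 8]]
Verify stationarity: grad f(x*) = H x* + g = (0, 0).
Eigenvalues of H: 5, 11.
Both eigenvalues > 0, so H is positive definite -> x* is a strict local min.

min


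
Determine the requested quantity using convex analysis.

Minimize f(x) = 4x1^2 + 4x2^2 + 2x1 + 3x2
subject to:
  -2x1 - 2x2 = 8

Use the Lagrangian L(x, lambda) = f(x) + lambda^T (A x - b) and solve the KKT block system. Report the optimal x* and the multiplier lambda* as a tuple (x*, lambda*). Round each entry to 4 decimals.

Form the Lagrangian:
  L(x, lambda) = (1/2) x^T Q x + c^T x + lambda^T (A x - b)
Stationarity (grad_x L = 0): Q x + c + A^T lambda = 0.
Primal feasibility: A x = b.

This gives the KKT block system:
  [ Q   A^T ] [ x     ]   [-c ]
  [ A    0  ] [ lambda ] = [ b ]

Solving the linear system:
  x*      = (-1.9375, -2.0625)
  lambda* = (-6.75)
  f(x*)   = 21.9688

x* = (-1.9375, -2.0625), lambda* = (-6.75)


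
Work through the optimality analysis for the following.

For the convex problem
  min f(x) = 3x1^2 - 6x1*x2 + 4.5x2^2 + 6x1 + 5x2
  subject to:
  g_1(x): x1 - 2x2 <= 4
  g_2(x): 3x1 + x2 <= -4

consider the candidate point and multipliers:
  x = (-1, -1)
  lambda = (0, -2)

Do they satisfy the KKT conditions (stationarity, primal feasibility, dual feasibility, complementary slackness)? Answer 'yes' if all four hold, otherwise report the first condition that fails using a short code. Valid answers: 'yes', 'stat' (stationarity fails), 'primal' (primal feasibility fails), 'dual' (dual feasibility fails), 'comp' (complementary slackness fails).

Gradient of f: grad f(x) = Q x + c = (6, 2)
Constraint values g_i(x) = a_i^T x - b_i:
  g_1((-1, -1)) = -3
  g_2((-1, -1)) = 0
Stationarity residual: grad f(x) + sum_i lambda_i a_i = (0, 0)
  -> stationarity OK
Primal feasibility (all g_i <= 0): OK
Dual feasibility (all lambda_i >= 0): FAILS
Complementary slackness (lambda_i * g_i(x) = 0 for all i): OK

Verdict: the first failing condition is dual_feasibility -> dual.

dual


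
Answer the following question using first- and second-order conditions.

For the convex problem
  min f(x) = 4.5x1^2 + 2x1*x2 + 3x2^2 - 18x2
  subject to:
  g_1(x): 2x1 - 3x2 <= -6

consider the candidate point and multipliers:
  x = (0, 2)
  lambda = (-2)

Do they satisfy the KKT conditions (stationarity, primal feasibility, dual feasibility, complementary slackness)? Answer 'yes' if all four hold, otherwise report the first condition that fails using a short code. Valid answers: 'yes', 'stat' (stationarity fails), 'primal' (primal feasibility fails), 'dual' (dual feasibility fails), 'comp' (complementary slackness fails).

Gradient of f: grad f(x) = Q x + c = (4, -6)
Constraint values g_i(x) = a_i^T x - b_i:
  g_1((0, 2)) = 0
Stationarity residual: grad f(x) + sum_i lambda_i a_i = (0, 0)
  -> stationarity OK
Primal feasibility (all g_i <= 0): OK
Dual feasibility (all lambda_i >= 0): FAILS
Complementary slackness (lambda_i * g_i(x) = 0 for all i): OK

Verdict: the first failing condition is dual_feasibility -> dual.

dual


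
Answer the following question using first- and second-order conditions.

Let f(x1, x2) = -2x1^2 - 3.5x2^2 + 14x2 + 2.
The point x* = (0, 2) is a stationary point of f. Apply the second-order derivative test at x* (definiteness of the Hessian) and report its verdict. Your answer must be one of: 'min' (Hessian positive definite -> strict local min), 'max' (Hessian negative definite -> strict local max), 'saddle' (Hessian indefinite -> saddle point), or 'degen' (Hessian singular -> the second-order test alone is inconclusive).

Compute the Hessian H = grad^2 f:
  H = [[-4, 0], [0, -7]]
Verify stationarity: grad f(x*) = H x* + g = (0, 0).
Eigenvalues of H: -7, -4.
Both eigenvalues < 0, so H is negative definite -> x* is a strict local max.

max


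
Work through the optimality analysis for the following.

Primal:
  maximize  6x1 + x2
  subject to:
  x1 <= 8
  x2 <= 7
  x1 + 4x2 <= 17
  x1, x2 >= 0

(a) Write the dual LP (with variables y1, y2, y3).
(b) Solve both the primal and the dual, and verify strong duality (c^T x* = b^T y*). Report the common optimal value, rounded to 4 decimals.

The standard primal-dual pair for 'max c^T x s.t. A x <= b, x >= 0' is:
  Dual:  min b^T y  s.t.  A^T y >= c,  y >= 0.

So the dual LP is:
  minimize  8y1 + 7y2 + 17y3
  subject to:
    y1 + y3 >= 6
    y2 + 4y3 >= 1
    y1, y2, y3 >= 0

Solving the primal: x* = (8, 2.25).
  primal value c^T x* = 50.25.
Solving the dual: y* = (5.75, 0, 0.25).
  dual value b^T y* = 50.25.
Strong duality: c^T x* = b^T y*. Confirmed.

50.25


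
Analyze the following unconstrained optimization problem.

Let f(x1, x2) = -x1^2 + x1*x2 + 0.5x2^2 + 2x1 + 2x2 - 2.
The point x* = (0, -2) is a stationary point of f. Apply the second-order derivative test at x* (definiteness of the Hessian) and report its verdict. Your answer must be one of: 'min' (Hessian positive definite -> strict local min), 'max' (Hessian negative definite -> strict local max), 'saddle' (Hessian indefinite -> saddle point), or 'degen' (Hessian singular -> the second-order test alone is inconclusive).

Compute the Hessian H = grad^2 f:
  H = [[-2, 1], [1, 1]]
Verify stationarity: grad f(x*) = H x* + g = (0, 0).
Eigenvalues of H: -2.3028, 1.3028.
Eigenvalues have mixed signs, so H is indefinite -> x* is a saddle point.

saddle


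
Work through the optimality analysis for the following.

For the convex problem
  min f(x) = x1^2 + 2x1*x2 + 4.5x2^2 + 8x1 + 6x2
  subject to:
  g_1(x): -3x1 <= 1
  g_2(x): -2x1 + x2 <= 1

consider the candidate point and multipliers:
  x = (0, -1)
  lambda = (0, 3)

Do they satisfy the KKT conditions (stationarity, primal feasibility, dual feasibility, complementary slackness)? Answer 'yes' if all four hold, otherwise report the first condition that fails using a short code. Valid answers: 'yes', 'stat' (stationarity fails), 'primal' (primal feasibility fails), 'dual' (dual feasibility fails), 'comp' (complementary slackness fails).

Gradient of f: grad f(x) = Q x + c = (6, -3)
Constraint values g_i(x) = a_i^T x - b_i:
  g_1((0, -1)) = -1
  g_2((0, -1)) = -2
Stationarity residual: grad f(x) + sum_i lambda_i a_i = (0, 0)
  -> stationarity OK
Primal feasibility (all g_i <= 0): OK
Dual feasibility (all lambda_i >= 0): OK
Complementary slackness (lambda_i * g_i(x) = 0 for all i): FAILS

Verdict: the first failing condition is complementary_slackness -> comp.

comp


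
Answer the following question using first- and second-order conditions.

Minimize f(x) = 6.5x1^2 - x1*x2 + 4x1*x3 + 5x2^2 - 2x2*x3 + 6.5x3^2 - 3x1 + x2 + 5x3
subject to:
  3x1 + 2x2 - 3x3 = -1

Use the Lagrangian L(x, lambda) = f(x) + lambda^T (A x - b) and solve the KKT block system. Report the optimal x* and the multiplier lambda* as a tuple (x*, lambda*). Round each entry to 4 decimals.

Form the Lagrangian:
  L(x, lambda) = (1/2) x^T Q x + c^T x + lambda^T (A x - b)
Stationarity (grad_x L = 0): Q x + c + A^T lambda = 0.
Primal feasibility: A x = b.

This gives the KKT block system:
  [ Q   A^T ] [ x     ]   [-c ]
  [ A    0  ] [ lambda ] = [ b ]

Solving the linear system:
  x*      = (-0.1219, -0.4225, -0.0703)
  lambda* = (1.4813)
  f(x*)   = 0.5366

x* = (-0.1219, -0.4225, -0.0703), lambda* = (1.4813)


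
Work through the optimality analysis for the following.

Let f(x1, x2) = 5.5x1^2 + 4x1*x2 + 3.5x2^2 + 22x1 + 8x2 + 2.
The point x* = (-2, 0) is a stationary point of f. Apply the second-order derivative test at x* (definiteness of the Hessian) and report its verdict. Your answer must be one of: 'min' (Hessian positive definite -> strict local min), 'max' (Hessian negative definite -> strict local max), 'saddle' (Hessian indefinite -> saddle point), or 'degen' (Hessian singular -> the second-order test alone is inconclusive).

Compute the Hessian H = grad^2 f:
  H = [[11, 4], [4, 7]]
Verify stationarity: grad f(x*) = H x* + g = (0, 0).
Eigenvalues of H: 4.5279, 13.4721.
Both eigenvalues > 0, so H is positive definite -> x* is a strict local min.

min


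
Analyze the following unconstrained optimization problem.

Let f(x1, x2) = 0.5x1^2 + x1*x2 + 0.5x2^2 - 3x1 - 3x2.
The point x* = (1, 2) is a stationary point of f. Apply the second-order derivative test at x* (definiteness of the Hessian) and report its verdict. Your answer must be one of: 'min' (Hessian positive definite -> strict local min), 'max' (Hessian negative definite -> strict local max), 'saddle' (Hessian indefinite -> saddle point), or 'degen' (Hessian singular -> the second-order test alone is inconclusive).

Compute the Hessian H = grad^2 f:
  H = [[1, 1], [1, 1]]
Verify stationarity: grad f(x*) = H x* + g = (0, 0).
Eigenvalues of H: 0, 2.
H has a zero eigenvalue (singular; positive semidefinite but not definite), so H is neither positive definite, negative definite, nor indefinite. The second-order test alone is inconclusive -> degen.
(Indeed, f is constant along the null direction of H through x*, so x* is not a strict local extremum.)

degen
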